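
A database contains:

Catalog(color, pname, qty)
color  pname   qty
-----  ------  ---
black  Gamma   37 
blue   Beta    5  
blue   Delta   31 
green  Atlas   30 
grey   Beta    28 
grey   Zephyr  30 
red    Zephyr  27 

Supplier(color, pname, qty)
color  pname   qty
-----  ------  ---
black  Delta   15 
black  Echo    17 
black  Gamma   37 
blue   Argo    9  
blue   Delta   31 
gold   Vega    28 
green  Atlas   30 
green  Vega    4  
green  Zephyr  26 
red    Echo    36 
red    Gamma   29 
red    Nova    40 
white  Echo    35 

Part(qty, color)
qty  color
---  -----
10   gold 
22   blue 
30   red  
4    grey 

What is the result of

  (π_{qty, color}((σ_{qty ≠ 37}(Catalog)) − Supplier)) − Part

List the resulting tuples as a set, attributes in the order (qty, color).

{(27, red), (28, grey), (30, grey), (5, blue)}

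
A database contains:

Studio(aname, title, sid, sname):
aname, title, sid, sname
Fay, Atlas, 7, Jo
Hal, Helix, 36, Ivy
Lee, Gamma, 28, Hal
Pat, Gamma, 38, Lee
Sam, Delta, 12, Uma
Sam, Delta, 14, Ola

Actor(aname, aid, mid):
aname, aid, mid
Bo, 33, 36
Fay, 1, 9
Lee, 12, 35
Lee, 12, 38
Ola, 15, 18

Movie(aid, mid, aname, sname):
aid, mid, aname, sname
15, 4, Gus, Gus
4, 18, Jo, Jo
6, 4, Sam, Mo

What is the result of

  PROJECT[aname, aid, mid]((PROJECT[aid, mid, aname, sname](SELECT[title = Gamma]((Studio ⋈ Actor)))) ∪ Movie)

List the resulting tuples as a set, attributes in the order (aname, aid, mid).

Studio ⋈ Actor (natural join on aname): {(Fay, Atlas, 7, Jo, 1, 9), (Lee, Gamma, 28, Hal, 12, 35), (Lee, Gamma, 28, Hal, 12, 38)}
σ[title = Gamma]: keep tuples satisfying title = Gamma → {(Lee, Gamma, 28, Hal, 12, 35), (Lee, Gamma, 28, Hal, 12, 38)}
Keep only column(s) aid, mid, aname, sname: {(12, 35, Lee, Hal), (12, 38, Lee, Hal)}
Set union of the two operands is {(12, 35, Lee, Hal), (12, 38, Lee, Hal), (15, 4, Gus, Gus), (4, 18, Jo, Jo), (6, 4, Sam, Mo)}.
Keep only column(s) aname, aid, mid: {(Gus, 15, 4), (Jo, 4, 18), (Lee, 12, 35), (Lee, 12, 38), (Sam, 6, 4)}

{(Gus, 15, 4), (Jo, 4, 18), (Lee, 12, 35), (Lee, 12, 38), (Sam, 6, 4)}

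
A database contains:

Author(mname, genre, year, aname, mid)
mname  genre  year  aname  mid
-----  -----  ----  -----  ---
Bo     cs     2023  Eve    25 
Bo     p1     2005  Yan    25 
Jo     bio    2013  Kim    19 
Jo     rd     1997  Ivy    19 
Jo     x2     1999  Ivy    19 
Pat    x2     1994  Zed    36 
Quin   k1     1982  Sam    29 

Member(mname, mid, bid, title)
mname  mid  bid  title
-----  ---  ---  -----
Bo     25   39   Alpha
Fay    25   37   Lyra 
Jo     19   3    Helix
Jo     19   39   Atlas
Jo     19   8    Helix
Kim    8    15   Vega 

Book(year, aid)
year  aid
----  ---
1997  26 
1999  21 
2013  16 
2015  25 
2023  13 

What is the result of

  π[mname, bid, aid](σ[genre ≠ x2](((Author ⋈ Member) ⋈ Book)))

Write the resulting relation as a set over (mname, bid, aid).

{(Bo, 39, 13), (Jo, 3, 16), (Jo, 3, 26), (Jo, 39, 16), (Jo, 39, 26), (Jo, 8, 16), (Jo, 8, 26)}

Joining Author and Member on mname, mid yields {(Bo, cs, 2023, Eve, 25, 39, Alpha), (Bo, p1, 2005, Yan, 25, 39, Alpha), (Jo, bio, 2013, Kim, 19, 3, Helix), (Jo, bio, 2013, Kim, 19, 39, Atlas), (Jo, bio, 2013, Kim, 19, 8, Helix), (Jo, rd, 1997, Ivy, 19, 3, Helix), (Jo, rd, 1997, Ivy, 19, 39, Atlas), (Jo, rd, 1997, Ivy, 19, 8, Helix), (Jo, x2, 1999, Ivy, 19, 3, Helix), (Jo, x2, 1999, Ivy, 19, 39, Atlas), (Jo, x2, 1999, Ivy, 19, 8, Helix)}.
Joining (Author ⋈ Member) and Book on year yields {(Bo, cs, 2023, Eve, 25, 39, Alpha, 13), (Jo, bio, 2013, Kim, 19, 3, Helix, 16), (Jo, bio, 2013, Kim, 19, 39, Atlas, 16), (Jo, bio, 2013, Kim, 19, 8, Helix, 16), (Jo, rd, 1997, Ivy, 19, 3, Helix, 26), (Jo, rd, 1997, Ivy, 19, 39, Atlas, 26), (Jo, rd, 1997, Ivy, 19, 8, Helix, 26), (Jo, x2, 1999, Ivy, 19, 3, Helix, 21), (Jo, x2, 1999, Ivy, 19, 39, Atlas, 21), (Jo, x2, 1999, Ivy, 19, 8, Helix, 21)}.
Selection genre ≠ x2: {(Bo, cs, 2023, Eve, 25, 39, Alpha, 13), (Jo, bio, 2013, Kim, 19, 3, Helix, 16), (Jo, bio, 2013, Kim, 19, 39, Atlas, 16), (Jo, bio, 2013, Kim, 19, 8, Helix, 16), (Jo, rd, 1997, Ivy, 19, 3, Helix, 26), (Jo, rd, 1997, Ivy, 19, 39, Atlas, 26), (Jo, rd, 1997, Ivy, 19, 8, Helix, 26)}
π_{mname, bid, aid} gives {(Bo, 39, 13), (Jo, 3, 16), (Jo, 3, 26), (Jo, 39, 16), (Jo, 39, 26), (Jo, 8, 16), (Jo, 8, 26)}.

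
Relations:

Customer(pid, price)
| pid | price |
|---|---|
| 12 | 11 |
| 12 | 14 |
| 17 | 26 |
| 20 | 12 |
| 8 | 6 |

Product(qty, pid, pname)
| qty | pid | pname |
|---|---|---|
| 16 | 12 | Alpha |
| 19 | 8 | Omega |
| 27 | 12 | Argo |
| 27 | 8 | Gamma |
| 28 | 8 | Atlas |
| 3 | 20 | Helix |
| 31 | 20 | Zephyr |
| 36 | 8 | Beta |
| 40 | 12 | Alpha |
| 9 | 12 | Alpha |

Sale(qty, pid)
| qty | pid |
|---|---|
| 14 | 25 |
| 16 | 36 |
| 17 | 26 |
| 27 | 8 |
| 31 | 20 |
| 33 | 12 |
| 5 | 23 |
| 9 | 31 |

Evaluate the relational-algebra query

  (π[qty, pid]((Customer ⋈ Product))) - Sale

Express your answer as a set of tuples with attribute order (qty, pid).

{(16, 12), (19, 8), (27, 12), (28, 8), (3, 20), (36, 8), (40, 12), (9, 12)}

Customer ⋈ Product (natural join on pid): {(12, 11, 16, Alpha), (12, 11, 27, Argo), (12, 11, 40, Alpha), (12, 11, 9, Alpha), (12, 14, 16, Alpha), (12, 14, 27, Argo), (12, 14, 40, Alpha), (12, 14, 9, Alpha), (20, 12, 3, Helix), (20, 12, 31, Zephyr), (8, 6, 19, Omega), (8, 6, 27, Gamma), (8, 6, 28, Atlas), (8, 6, 36, Beta)}
Projecting to qty, pid (4 duplicate(s) eliminated): {(16, 12), (19, 8), (27, 12), (27, 8), (28, 8), (3, 20), (31, 20), (36, 8), (40, 12), (9, 12)}
Set difference of the two operands is {(16, 12), (19, 8), (27, 12), (28, 8), (3, 20), (36, 8), (40, 12), (9, 12)}.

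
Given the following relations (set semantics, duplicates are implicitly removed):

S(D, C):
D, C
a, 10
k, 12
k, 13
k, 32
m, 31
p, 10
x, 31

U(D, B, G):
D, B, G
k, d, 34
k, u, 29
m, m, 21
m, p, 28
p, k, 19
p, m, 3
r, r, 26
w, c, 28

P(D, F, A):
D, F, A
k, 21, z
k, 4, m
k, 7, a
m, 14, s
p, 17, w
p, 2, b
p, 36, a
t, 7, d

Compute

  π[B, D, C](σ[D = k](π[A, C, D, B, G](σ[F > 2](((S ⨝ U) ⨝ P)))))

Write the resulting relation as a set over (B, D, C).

Natural join on D: {(k, 12, d, 34), (k, 12, u, 29), (k, 13, d, 34), (k, 13, u, 29), (k, 32, d, 34), (k, 32, u, 29), (m, 31, m, 21), (m, 31, p, 28), (p, 10, k, 19), (p, 10, m, 3)}
Natural join on D: {(k, 12, d, 34, 21, z), (k, 12, d, 34, 4, m), (k, 12, d, 34, 7, a), (k, 12, u, 29, 21, z), (k, 12, u, 29, 4, m), (k, 12, u, 29, 7, a), (k, 13, d, 34, 21, z), (k, 13, d, 34, 4, m), (k, 13, d, 34, 7, a), (k, 13, u, 29, 21, z), (k, 13, u, 29, 4, m), (k, 13, u, 29, 7, a), (k, 32, d, 34, 21, z), (k, 32, d, 34, 4, m), (k, 32, d, 34, 7, a), (k, 32, u, 29, 21, z), (k, 32, u, 29, 4, m), (k, 32, u, 29, 7, a), (m, 31, m, 21, 14, s), (m, 31, p, 28, 14, s), (p, 10, k, 19, 17, w), (p, 10, k, 19, 2, b), (p, 10, k, 19, 36, a), (p, 10, m, 3, 17, w), (p, 10, m, 3, 2, b), (p, 10, m, 3, 36, a)}
Selection F > 2: {(k, 12, d, 34, 21, z), (k, 12, d, 34, 4, m), (k, 12, d, 34, 7, a), (k, 12, u, 29, 21, z), (k, 12, u, 29, 4, m), (k, 12, u, 29, 7, a), (k, 13, d, 34, 21, z), (k, 13, d, 34, 4, m), (k, 13, d, 34, 7, a), (k, 13, u, 29, 21, z), (k, 13, u, 29, 4, m), (k, 13, u, 29, 7, a), (k, 32, d, 34, 21, z), (k, 32, d, 34, 4, m), (k, 32, d, 34, 7, a), (k, 32, u, 29, 21, z), (k, 32, u, 29, 4, m), (k, 32, u, 29, 7, a), (m, 31, m, 21, 14, s), (m, 31, p, 28, 14, s), (p, 10, k, 19, 17, w), (p, 10, k, 19, 36, a), (p, 10, m, 3, 17, w), (p, 10, m, 3, 36, a)}
Projecting to A, C, D, B, G: {(a, 10, p, k, 19), (a, 10, p, m, 3), (a, 12, k, d, 34), (a, 12, k, u, 29), (a, 13, k, d, 34), (a, 13, k, u, 29), (a, 32, k, d, 34), (a, 32, k, u, 29), (m, 12, k, d, 34), (m, 12, k, u, 29), (m, 13, k, d, 34), (m, 13, k, u, 29), (m, 32, k, d, 34), (m, 32, k, u, 29), (s, 31, m, m, 21), (s, 31, m, p, 28), (w, 10, p, k, 19), (w, 10, p, m, 3), (z, 12, k, d, 34), (z, 12, k, u, 29), (z, 13, k, d, 34), (z, 13, k, u, 29), (z, 32, k, d, 34), (z, 32, k, u, 29)}
Selection D = k: {(a, 12, k, d, 34), (a, 12, k, u, 29), (a, 13, k, d, 34), (a, 13, k, u, 29), (a, 32, k, d, 34), (a, 32, k, u, 29), (m, 12, k, d, 34), (m, 12, k, u, 29), (m, 13, k, d, 34), (m, 13, k, u, 29), (m, 32, k, d, 34), (m, 32, k, u, 29), (z, 12, k, d, 34), (z, 12, k, u, 29), (z, 13, k, d, 34), (z, 13, k, u, 29), (z, 32, k, d, 34), (z, 32, k, u, 29)}
Projecting to B, D, C (12 duplicate(s) eliminated): {(d, k, 12), (d, k, 13), (d, k, 32), (u, k, 12), (u, k, 13), (u, k, 32)}

{(d, k, 12), (d, k, 13), (d, k, 32), (u, k, 12), (u, k, 13), (u, k, 32)}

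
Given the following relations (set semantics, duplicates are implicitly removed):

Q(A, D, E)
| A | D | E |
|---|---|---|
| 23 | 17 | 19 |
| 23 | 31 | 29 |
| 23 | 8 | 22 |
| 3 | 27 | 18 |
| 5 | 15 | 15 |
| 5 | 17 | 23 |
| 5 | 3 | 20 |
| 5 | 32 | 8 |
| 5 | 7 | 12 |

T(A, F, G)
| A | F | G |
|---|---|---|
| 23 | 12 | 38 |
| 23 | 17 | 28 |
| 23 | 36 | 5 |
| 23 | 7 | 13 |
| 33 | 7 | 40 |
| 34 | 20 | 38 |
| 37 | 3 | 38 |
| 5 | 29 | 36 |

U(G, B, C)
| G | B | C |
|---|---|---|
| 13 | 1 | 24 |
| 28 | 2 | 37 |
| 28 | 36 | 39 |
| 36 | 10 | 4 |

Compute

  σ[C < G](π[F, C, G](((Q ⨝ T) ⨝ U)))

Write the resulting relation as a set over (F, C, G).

Q ⋈ T (natural join on A): {(23, 17, 19, 12, 38), (23, 17, 19, 17, 28), (23, 17, 19, 36, 5), (23, 17, 19, 7, 13), (23, 31, 29, 12, 38), (23, 31, 29, 17, 28), (23, 31, 29, 36, 5), (23, 31, 29, 7, 13), (23, 8, 22, 12, 38), (23, 8, 22, 17, 28), (23, 8, 22, 36, 5), (23, 8, 22, 7, 13), (5, 15, 15, 29, 36), (5, 17, 23, 29, 36), (5, 3, 20, 29, 36), (5, 32, 8, 29, 36), (5, 7, 12, 29, 36)}
(Q ⨝ T) ⋈ U (natural join on G): {(23, 17, 19, 17, 28, 2, 37), (23, 17, 19, 17, 28, 36, 39), (23, 17, 19, 7, 13, 1, 24), (23, 31, 29, 17, 28, 2, 37), (23, 31, 29, 17, 28, 36, 39), (23, 31, 29, 7, 13, 1, 24), (23, 8, 22, 17, 28, 2, 37), (23, 8, 22, 17, 28, 36, 39), (23, 8, 22, 7, 13, 1, 24), (5, 15, 15, 29, 36, 10, 4), (5, 17, 23, 29, 36, 10, 4), (5, 3, 20, 29, 36, 10, 4), (5, 32, 8, 29, 36, 10, 4), (5, 7, 12, 29, 36, 10, 4)}
Keep only column(s) F, C, G (10 duplicate(s) eliminated): {(17, 37, 28), (17, 39, 28), (29, 4, 36), (7, 24, 13)}
σ[C < G]: keep tuples satisfying C < G → {(29, 4, 36)}

{(29, 4, 36)}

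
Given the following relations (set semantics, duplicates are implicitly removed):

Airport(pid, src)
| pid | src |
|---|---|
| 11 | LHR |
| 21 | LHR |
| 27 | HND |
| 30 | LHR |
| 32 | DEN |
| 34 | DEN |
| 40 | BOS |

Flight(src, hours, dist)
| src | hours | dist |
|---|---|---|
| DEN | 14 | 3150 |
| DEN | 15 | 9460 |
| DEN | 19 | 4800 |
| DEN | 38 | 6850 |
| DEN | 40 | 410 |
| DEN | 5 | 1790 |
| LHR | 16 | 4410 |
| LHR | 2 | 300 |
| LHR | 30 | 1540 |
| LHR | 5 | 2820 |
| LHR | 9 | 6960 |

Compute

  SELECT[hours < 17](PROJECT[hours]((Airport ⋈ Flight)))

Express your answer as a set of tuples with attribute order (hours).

{14, 15, 16, 2, 5, 9}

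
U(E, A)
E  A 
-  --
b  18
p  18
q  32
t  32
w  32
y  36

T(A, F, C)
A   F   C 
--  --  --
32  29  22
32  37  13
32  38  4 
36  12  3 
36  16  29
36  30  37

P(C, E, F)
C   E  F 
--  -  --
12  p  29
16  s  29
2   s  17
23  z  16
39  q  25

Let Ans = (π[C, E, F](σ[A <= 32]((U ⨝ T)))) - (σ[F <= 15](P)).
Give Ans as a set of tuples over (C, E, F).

U ⋈ T (natural join on A): {(q, 32, 29, 22), (q, 32, 37, 13), (q, 32, 38, 4), (t, 32, 29, 22), (t, 32, 37, 13), (t, 32, 38, 4), (w, 32, 29, 22), (w, 32, 37, 13), (w, 32, 38, 4), (y, 36, 12, 3), (y, 36, 16, 29), (y, 36, 30, 37)}
σ[A <= 32]: keep tuples satisfying A <= 32 → {(q, 32, 29, 22), (q, 32, 37, 13), (q, 32, 38, 4), (t, 32, 29, 22), (t, 32, 37, 13), (t, 32, 38, 4), (w, 32, 29, 22), (w, 32, 37, 13), (w, 32, 38, 4)}
Projecting to C, E, F: {(13, q, 37), (13, t, 37), (13, w, 37), (22, q, 29), (22, t, 29), (22, w, 29), (4, q, 38), (4, t, 38), (4, w, 38)}
σ[F <= 15]: keep tuples satisfying F <= 15 → {}
Difference: {(13, q, 37), (13, t, 37), (13, w, 37), (22, q, 29), (22, t, 29), (22, w, 29), (4, q, 38), (4, t, 38), (4, w, 38)} with {} → {(13, q, 37), (13, t, 37), (13, w, 37), (22, q, 29), (22, t, 29), (22, w, 29), (4, q, 38), (4, t, 38), (4, w, 38)}

{(13, q, 37), (13, t, 37), (13, w, 37), (22, q, 29), (22, t, 29), (22, w, 29), (4, q, 38), (4, t, 38), (4, w, 38)}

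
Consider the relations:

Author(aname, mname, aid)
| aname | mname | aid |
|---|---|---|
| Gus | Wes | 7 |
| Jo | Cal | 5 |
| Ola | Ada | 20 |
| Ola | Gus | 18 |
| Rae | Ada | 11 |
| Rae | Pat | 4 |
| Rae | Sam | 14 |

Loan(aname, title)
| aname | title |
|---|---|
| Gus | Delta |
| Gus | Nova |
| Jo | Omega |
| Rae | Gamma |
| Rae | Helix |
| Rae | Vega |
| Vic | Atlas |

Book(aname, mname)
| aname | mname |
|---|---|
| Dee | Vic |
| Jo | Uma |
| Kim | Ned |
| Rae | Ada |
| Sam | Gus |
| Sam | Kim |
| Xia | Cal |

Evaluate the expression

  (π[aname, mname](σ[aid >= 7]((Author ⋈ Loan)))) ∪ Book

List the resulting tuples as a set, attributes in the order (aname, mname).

Author ⋈ Loan (natural join on aname): {(Gus, Wes, 7, Delta), (Gus, Wes, 7, Nova), (Jo, Cal, 5, Omega), (Rae, Ada, 11, Gamma), (Rae, Ada, 11, Helix), (Rae, Ada, 11, Vega), (Rae, Pat, 4, Gamma), (Rae, Pat, 4, Helix), (Rae, Pat, 4, Vega), (Rae, Sam, 14, Gamma), (Rae, Sam, 14, Helix), (Rae, Sam, 14, Vega)}
Filtering on aid >= 7 leaves {(Gus, Wes, 7, Delta), (Gus, Wes, 7, Nova), (Rae, Ada, 11, Gamma), (Rae, Ada, 11, Helix), (Rae, Ada, 11, Vega), (Rae, Sam, 14, Gamma), (Rae, Sam, 14, Helix), (Rae, Sam, 14, Vega)}.
π_{aname, mname} gives {(Gus, Wes), (Rae, Ada), (Rae, Sam)} (5 duplicate(s) eliminated).
Taking the union: {(Dee, Vic), (Gus, Wes), (Jo, Uma), (Kim, Ned), (Rae, Ada), (Rae, Sam), (Sam, Gus), (Sam, Kim), (Xia, Cal)}

{(Dee, Vic), (Gus, Wes), (Jo, Uma), (Kim, Ned), (Rae, Ada), (Rae, Sam), (Sam, Gus), (Sam, Kim), (Xia, Cal)}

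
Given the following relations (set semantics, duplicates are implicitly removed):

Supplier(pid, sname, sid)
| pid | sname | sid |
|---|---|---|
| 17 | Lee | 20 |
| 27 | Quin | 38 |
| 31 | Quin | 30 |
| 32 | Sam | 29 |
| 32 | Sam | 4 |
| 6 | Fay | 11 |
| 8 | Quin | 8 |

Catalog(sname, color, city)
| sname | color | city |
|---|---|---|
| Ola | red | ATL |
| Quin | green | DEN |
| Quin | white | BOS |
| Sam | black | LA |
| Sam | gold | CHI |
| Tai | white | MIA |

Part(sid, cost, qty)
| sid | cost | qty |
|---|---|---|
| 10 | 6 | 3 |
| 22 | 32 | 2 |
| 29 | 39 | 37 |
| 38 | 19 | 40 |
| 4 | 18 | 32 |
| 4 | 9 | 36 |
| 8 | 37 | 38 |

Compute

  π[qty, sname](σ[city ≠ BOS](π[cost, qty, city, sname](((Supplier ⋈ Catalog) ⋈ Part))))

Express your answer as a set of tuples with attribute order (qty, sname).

Supplier ⋈ Catalog (natural join on sname): {(27, Quin, 38, green, DEN), (27, Quin, 38, white, BOS), (31, Quin, 30, green, DEN), (31, Quin, 30, white, BOS), (32, Sam, 29, black, LA), (32, Sam, 29, gold, CHI), (32, Sam, 4, black, LA), (32, Sam, 4, gold, CHI), (8, Quin, 8, green, DEN), (8, Quin, 8, white, BOS)}
(Supplier ⋈ Catalog) ⋈ Part (natural join on sid): {(27, Quin, 38, green, DEN, 19, 40), (27, Quin, 38, white, BOS, 19, 40), (32, Sam, 29, black, LA, 39, 37), (32, Sam, 29, gold, CHI, 39, 37), (32, Sam, 4, black, LA, 18, 32), (32, Sam, 4, black, LA, 9, 36), (32, Sam, 4, gold, CHI, 18, 32), (32, Sam, 4, gold, CHI, 9, 36), (8, Quin, 8, green, DEN, 37, 38), (8, Quin, 8, white, BOS, 37, 38)}
Keep only column(s) cost, qty, city, sname: {(18, 32, CHI, Sam), (18, 32, LA, Sam), (19, 40, BOS, Quin), (19, 40, DEN, Quin), (37, 38, BOS, Quin), (37, 38, DEN, Quin), (39, 37, CHI, Sam), (39, 37, LA, Sam), (9, 36, CHI, Sam), (9, 36, LA, Sam)}
Apply σ_{city ≠ BOS}; surviving tuples: {(18, 32, CHI, Sam), (18, 32, LA, Sam), (19, 40, DEN, Quin), (37, 38, DEN, Quin), (39, 37, CHI, Sam), (39, 37, LA, Sam), (9, 36, CHI, Sam), (9, 36, LA, Sam)}
Keep only column(s) qty, sname (3 duplicate(s) eliminated): {(32, Sam), (36, Sam), (37, Sam), (38, Quin), (40, Quin)}

{(32, Sam), (36, Sam), (37, Sam), (38, Quin), (40, Quin)}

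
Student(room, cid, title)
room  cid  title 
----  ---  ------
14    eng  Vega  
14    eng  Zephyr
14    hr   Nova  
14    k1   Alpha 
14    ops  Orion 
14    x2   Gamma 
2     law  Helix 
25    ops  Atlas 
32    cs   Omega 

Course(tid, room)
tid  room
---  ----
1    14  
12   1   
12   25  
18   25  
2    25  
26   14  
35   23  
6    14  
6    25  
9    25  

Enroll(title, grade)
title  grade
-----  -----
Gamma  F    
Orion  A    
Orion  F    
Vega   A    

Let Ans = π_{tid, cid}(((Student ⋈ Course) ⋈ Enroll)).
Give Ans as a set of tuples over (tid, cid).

{(1, eng), (1, ops), (1, x2), (26, eng), (26, ops), (26, x2), (6, eng), (6, ops), (6, x2)}

Natural join on room: {(14, eng, Vega, 1), (14, eng, Vega, 26), (14, eng, Vega, 6), (14, eng, Zephyr, 1), (14, eng, Zephyr, 26), (14, eng, Zephyr, 6), (14, hr, Nova, 1), (14, hr, Nova, 26), (14, hr, Nova, 6), (14, k1, Alpha, 1), (14, k1, Alpha, 26), (14, k1, Alpha, 6), (14, ops, Orion, 1), (14, ops, Orion, 26), (14, ops, Orion, 6), (14, x2, Gamma, 1), (14, x2, Gamma, 26), (14, x2, Gamma, 6), (25, ops, Atlas, 12), (25, ops, Atlas, 18), (25, ops, Atlas, 2), (25, ops, Atlas, 6), (25, ops, Atlas, 9)}
Natural join on title: {(14, eng, Vega, 1, A), (14, eng, Vega, 26, A), (14, eng, Vega, 6, A), (14, ops, Orion, 1, A), (14, ops, Orion, 1, F), (14, ops, Orion, 26, A), (14, ops, Orion, 26, F), (14, ops, Orion, 6, A), (14, ops, Orion, 6, F), (14, x2, Gamma, 1, F), (14, x2, Gamma, 26, F), (14, x2, Gamma, 6, F)}
Keep only column(s) tid, cid (3 duplicate(s) eliminated): {(1, eng), (1, ops), (1, x2), (26, eng), (26, ops), (26, x2), (6, eng), (6, ops), (6, x2)}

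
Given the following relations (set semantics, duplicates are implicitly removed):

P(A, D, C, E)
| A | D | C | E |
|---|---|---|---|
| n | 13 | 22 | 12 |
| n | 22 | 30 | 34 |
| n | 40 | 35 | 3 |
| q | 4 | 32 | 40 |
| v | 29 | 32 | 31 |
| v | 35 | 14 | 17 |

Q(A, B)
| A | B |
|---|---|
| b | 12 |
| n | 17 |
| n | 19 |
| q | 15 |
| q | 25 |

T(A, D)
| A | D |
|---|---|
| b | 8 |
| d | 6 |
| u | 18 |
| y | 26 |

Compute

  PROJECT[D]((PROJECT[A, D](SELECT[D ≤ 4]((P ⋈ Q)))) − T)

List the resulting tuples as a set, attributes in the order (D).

{4}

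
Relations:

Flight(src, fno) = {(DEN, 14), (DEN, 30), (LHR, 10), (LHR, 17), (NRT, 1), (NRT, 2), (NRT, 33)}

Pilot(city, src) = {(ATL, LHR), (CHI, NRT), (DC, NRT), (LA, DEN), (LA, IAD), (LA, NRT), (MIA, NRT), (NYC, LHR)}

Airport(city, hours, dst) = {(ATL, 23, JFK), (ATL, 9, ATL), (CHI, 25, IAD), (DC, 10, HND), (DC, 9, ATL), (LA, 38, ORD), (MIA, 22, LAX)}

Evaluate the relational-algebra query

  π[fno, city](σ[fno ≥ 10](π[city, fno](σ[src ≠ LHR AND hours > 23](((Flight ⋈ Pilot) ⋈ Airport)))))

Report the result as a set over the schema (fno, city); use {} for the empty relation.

{(14, LA), (30, LA), (33, CHI), (33, LA)}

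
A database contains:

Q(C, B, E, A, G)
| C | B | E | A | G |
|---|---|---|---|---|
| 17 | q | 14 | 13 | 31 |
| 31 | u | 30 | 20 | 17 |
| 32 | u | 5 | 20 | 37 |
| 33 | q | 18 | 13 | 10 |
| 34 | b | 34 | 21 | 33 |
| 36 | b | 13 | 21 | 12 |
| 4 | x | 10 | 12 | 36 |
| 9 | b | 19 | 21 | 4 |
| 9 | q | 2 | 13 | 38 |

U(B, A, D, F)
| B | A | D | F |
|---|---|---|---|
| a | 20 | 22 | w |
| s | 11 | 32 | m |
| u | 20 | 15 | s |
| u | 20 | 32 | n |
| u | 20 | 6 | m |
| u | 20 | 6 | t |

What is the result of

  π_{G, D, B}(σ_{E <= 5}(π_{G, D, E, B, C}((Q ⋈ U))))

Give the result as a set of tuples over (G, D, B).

{(37, 15, u), (37, 32, u), (37, 6, u)}

Joining Q and U on B, A yields {(31, u, 30, 20, 17, 15, s), (31, u, 30, 20, 17, 32, n), (31, u, 30, 20, 17, 6, m), (31, u, 30, 20, 17, 6, t), (32, u, 5, 20, 37, 15, s), (32, u, 5, 20, 37, 32, n), (32, u, 5, 20, 37, 6, m), (32, u, 5, 20, 37, 6, t)}.
Projecting to G, D, E, B, C (2 duplicate(s) eliminated): {(17, 15, 30, u, 31), (17, 32, 30, u, 31), (17, 6, 30, u, 31), (37, 15, 5, u, 32), (37, 32, 5, u, 32), (37, 6, 5, u, 32)}
σ[E <= 5]: keep tuples satisfying E <= 5 → {(37, 15, 5, u, 32), (37, 32, 5, u, 32), (37, 6, 5, u, 32)}
Projecting to G, D, B: {(37, 15, u), (37, 32, u), (37, 6, u)}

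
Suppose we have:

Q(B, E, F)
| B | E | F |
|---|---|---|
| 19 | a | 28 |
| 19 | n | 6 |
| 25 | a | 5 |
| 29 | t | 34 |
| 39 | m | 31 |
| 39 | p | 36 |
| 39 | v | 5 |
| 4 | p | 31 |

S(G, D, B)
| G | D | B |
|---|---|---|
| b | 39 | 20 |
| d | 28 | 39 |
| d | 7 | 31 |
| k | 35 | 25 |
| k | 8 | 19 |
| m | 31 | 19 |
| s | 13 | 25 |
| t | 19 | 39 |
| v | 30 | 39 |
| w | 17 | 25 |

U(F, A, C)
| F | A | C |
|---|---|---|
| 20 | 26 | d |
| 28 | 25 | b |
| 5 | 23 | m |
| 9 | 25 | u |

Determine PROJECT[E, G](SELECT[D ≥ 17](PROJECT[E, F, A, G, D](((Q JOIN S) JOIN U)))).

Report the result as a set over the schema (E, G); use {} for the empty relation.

{(a, k), (a, m), (a, w), (v, d), (v, t), (v, v)}

Natural join on B: {(19, a, 28, k, 8), (19, a, 28, m, 31), (19, n, 6, k, 8), (19, n, 6, m, 31), (25, a, 5, k, 35), (25, a, 5, s, 13), (25, a, 5, w, 17), (39, m, 31, d, 28), (39, m, 31, t, 19), (39, m, 31, v, 30), (39, p, 36, d, 28), (39, p, 36, t, 19), (39, p, 36, v, 30), (39, v, 5, d, 28), (39, v, 5, t, 19), (39, v, 5, v, 30)}
Natural join on F: {(19, a, 28, k, 8, 25, b), (19, a, 28, m, 31, 25, b), (25, a, 5, k, 35, 23, m), (25, a, 5, s, 13, 23, m), (25, a, 5, w, 17, 23, m), (39, v, 5, d, 28, 23, m), (39, v, 5, t, 19, 23, m), (39, v, 5, v, 30, 23, m)}
π[E, F, A, G, D]: project onto (E, F, A, G, D) → {(a, 28, 25, k, 8), (a, 28, 25, m, 31), (a, 5, 23, k, 35), (a, 5, 23, s, 13), (a, 5, 23, w, 17), (v, 5, 23, d, 28), (v, 5, 23, t, 19), (v, 5, 23, v, 30)}
Selection D ≥ 17: {(a, 28, 25, m, 31), (a, 5, 23, k, 35), (a, 5, 23, w, 17), (v, 5, 23, d, 28), (v, 5, 23, t, 19), (v, 5, 23, v, 30)}
π[E, G]: project onto (E, G) → {(a, k), (a, m), (a, w), (v, d), (v, t), (v, v)}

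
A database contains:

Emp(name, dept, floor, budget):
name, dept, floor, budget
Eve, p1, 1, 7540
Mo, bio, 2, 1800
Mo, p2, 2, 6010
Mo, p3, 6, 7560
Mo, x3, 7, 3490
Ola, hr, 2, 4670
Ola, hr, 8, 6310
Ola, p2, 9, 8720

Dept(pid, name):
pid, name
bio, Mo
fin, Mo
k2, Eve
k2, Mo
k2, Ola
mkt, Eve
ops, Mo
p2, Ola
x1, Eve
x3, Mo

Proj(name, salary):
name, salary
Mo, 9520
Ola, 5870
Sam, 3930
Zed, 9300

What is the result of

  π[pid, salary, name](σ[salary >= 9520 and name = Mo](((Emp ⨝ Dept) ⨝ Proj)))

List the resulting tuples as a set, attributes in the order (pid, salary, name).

Emp ⋈ Dept (natural join on name): {(Eve, p1, 1, 7540, k2), (Eve, p1, 1, 7540, mkt), (Eve, p1, 1, 7540, x1), (Mo, bio, 2, 1800, bio), (Mo, bio, 2, 1800, fin), (Mo, bio, 2, 1800, k2), (Mo, bio, 2, 1800, ops), (Mo, bio, 2, 1800, x3), (Mo, p2, 2, 6010, bio), (Mo, p2, 2, 6010, fin), (Mo, p2, 2, 6010, k2), (Mo, p2, 2, 6010, ops), (Mo, p2, 2, 6010, x3), (Mo, p3, 6, 7560, bio), (Mo, p3, 6, 7560, fin), (Mo, p3, 6, 7560, k2), (Mo, p3, 6, 7560, ops), (Mo, p3, 6, 7560, x3), (Mo, x3, 7, 3490, bio), (Mo, x3, 7, 3490, fin), (Mo, x3, 7, 3490, k2), (Mo, x3, 7, 3490, ops), (Mo, x3, 7, 3490, x3), (Ola, hr, 2, 4670, k2), (Ola, hr, 2, 4670, p2), (Ola, hr, 8, 6310, k2), (Ola, hr, 8, 6310, p2), (Ola, p2, 9, 8720, k2), (Ola, p2, 9, 8720, p2)}
(Emp ⨝ Dept) ⋈ Proj (natural join on name): {(Mo, bio, 2, 1800, bio, 9520), (Mo, bio, 2, 1800, fin, 9520), (Mo, bio, 2, 1800, k2, 9520), (Mo, bio, 2, 1800, ops, 9520), (Mo, bio, 2, 1800, x3, 9520), (Mo, p2, 2, 6010, bio, 9520), (Mo, p2, 2, 6010, fin, 9520), (Mo, p2, 2, 6010, k2, 9520), (Mo, p2, 2, 6010, ops, 9520), (Mo, p2, 2, 6010, x3, 9520), (Mo, p3, 6, 7560, bio, 9520), (Mo, p3, 6, 7560, fin, 9520), (Mo, p3, 6, 7560, k2, 9520), (Mo, p3, 6, 7560, ops, 9520), (Mo, p3, 6, 7560, x3, 9520), (Mo, x3, 7, 3490, bio, 9520), (Mo, x3, 7, 3490, fin, 9520), (Mo, x3, 7, 3490, k2, 9520), (Mo, x3, 7, 3490, ops, 9520), (Mo, x3, 7, 3490, x3, 9520), (Ola, hr, 2, 4670, k2, 5870), (Ola, hr, 2, 4670, p2, 5870), (Ola, hr, 8, 6310, k2, 5870), (Ola, hr, 8, 6310, p2, 5870), (Ola, p2, 9, 8720, k2, 5870), (Ola, p2, 9, 8720, p2, 5870)}
σ[salary >= 9520 and name = Mo]: keep tuples satisfying salary >= 9520 and name = Mo → {(Mo, bio, 2, 1800, bio, 9520), (Mo, bio, 2, 1800, fin, 9520), (Mo, bio, 2, 1800, k2, 9520), (Mo, bio, 2, 1800, ops, 9520), (Mo, bio, 2, 1800, x3, 9520), (Mo, p2, 2, 6010, bio, 9520), (Mo, p2, 2, 6010, fin, 9520), (Mo, p2, 2, 6010, k2, 9520), (Mo, p2, 2, 6010, ops, 9520), (Mo, p2, 2, 6010, x3, 9520), (Mo, p3, 6, 7560, bio, 9520), (Mo, p3, 6, 7560, fin, 9520), (Mo, p3, 6, 7560, k2, 9520), (Mo, p3, 6, 7560, ops, 9520), (Mo, p3, 6, 7560, x3, 9520), (Mo, x3, 7, 3490, bio, 9520), (Mo, x3, 7, 3490, fin, 9520), (Mo, x3, 7, 3490, k2, 9520), (Mo, x3, 7, 3490, ops, 9520), (Mo, x3, 7, 3490, x3, 9520)}
π_{pid, salary, name} gives {(bio, 9520, Mo), (fin, 9520, Mo), (k2, 9520, Mo), (ops, 9520, Mo), (x3, 9520, Mo)} (15 duplicate(s) eliminated).

{(bio, 9520, Mo), (fin, 9520, Mo), (k2, 9520, Mo), (ops, 9520, Mo), (x3, 9520, Mo)}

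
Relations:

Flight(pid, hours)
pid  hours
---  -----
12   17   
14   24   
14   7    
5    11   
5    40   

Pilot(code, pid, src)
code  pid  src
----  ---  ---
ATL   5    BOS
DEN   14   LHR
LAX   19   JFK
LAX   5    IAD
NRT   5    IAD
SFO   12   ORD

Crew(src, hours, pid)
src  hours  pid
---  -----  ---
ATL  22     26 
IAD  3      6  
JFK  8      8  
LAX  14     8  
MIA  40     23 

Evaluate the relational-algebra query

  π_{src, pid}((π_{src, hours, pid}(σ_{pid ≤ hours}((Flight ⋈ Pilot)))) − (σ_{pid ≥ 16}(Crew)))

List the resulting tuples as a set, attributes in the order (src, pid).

{(BOS, 5), (IAD, 5), (LHR, 14), (ORD, 12)}

Joining Flight and Pilot on pid yields {(12, 17, SFO, ORD), (14, 24, DEN, LHR), (14, 7, DEN, LHR), (5, 11, ATL, BOS), (5, 11, LAX, IAD), (5, 11, NRT, IAD), (5, 40, ATL, BOS), (5, 40, LAX, IAD), (5, 40, NRT, IAD)}.
Apply σ_{pid ≤ hours}; surviving tuples: {(12, 17, SFO, ORD), (14, 24, DEN, LHR), (5, 11, ATL, BOS), (5, 11, LAX, IAD), (5, 11, NRT, IAD), (5, 40, ATL, BOS), (5, 40, LAX, IAD), (5, 40, NRT, IAD)}
π[src, hours, pid]: project onto (src, hours, pid) (2 duplicate(s) eliminated) → {(BOS, 11, 5), (BOS, 40, 5), (IAD, 11, 5), (IAD, 40, 5), (LHR, 24, 14), (ORD, 17, 12)}
Apply σ_{pid ≥ 16}; surviving tuples: {(ATL, 22, 26), (MIA, 40, 23)}
Taking the difference: {(BOS, 11, 5), (BOS, 40, 5), (IAD, 11, 5), (IAD, 40, 5), (LHR, 24, 14), (ORD, 17, 12)}
π[src, pid]: project onto (src, pid) (2 duplicate(s) eliminated) → {(BOS, 5), (IAD, 5), (LHR, 14), (ORD, 12)}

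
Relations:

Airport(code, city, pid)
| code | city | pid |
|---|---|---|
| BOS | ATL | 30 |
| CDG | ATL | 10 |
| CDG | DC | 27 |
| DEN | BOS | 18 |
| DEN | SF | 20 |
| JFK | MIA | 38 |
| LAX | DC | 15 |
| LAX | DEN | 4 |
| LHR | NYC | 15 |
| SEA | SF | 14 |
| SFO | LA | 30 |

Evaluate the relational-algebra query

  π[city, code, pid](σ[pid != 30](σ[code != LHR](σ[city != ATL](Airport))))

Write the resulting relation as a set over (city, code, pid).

Apply σ_{city != ATL}; surviving tuples: {(CDG, DC, 27), (DEN, BOS, 18), (DEN, SF, 20), (JFK, MIA, 38), (LAX, DC, 15), (LAX, DEN, 4), (LHR, NYC, 15), (SEA, SF, 14), (SFO, LA, 30)}
Apply σ_{code != LHR}; surviving tuples: {(CDG, DC, 27), (DEN, BOS, 18), (DEN, SF, 20), (JFK, MIA, 38), (LAX, DC, 15), (LAX, DEN, 4), (SEA, SF, 14), (SFO, LA, 30)}
Apply σ_{pid != 30}; surviving tuples: {(CDG, DC, 27), (DEN, BOS, 18), (DEN, SF, 20), (JFK, MIA, 38), (LAX, DC, 15), (LAX, DEN, 4), (SEA, SF, 14)}
Keep only column(s) city, code, pid: {(BOS, DEN, 18), (DC, CDG, 27), (DC, LAX, 15), (DEN, LAX, 4), (MIA, JFK, 38), (SF, DEN, 20), (SF, SEA, 14)}

{(BOS, DEN, 18), (DC, CDG, 27), (DC, LAX, 15), (DEN, LAX, 4), (MIA, JFK, 38), (SF, DEN, 20), (SF, SEA, 14)}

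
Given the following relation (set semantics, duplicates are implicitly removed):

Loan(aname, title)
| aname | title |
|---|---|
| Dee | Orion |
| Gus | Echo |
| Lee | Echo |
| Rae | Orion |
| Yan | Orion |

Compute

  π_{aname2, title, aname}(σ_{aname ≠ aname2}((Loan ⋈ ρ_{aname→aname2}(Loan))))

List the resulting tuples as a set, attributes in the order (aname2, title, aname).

ρ[aname→aname2]: schema becomes (aname2, title); tuples unchanged.
Loan ⋈ ρ_{aname→aname2}(Loan) (natural join on title): {(Dee, Orion, Dee), (Dee, Orion, Rae), (Dee, Orion, Yan), (Gus, Echo, Gus), (Gus, Echo, Lee), (Lee, Echo, Gus), (Lee, Echo, Lee), (Rae, Orion, Dee), (Rae, Orion, Rae), (Rae, Orion, Yan), (Yan, Orion, Dee), (Yan, Orion, Rae), (Yan, Orion, Yan)}
σ[aname ≠ aname2]: keep tuples satisfying aname ≠ aname2 → {(Dee, Orion, Rae), (Dee, Orion, Yan), (Gus, Echo, Lee), (Lee, Echo, Gus), (Rae, Orion, Dee), (Rae, Orion, Yan), (Yan, Orion, Dee), (Yan, Orion, Rae)}
Projecting to aname2, title, aname: {(Dee, Orion, Rae), (Dee, Orion, Yan), (Gus, Echo, Lee), (Lee, Echo, Gus), (Rae, Orion, Dee), (Rae, Orion, Yan), (Yan, Orion, Dee), (Yan, Orion, Rae)}

{(Dee, Orion, Rae), (Dee, Orion, Yan), (Gus, Echo, Lee), (Lee, Echo, Gus), (Rae, Orion, Dee), (Rae, Orion, Yan), (Yan, Orion, Dee), (Yan, Orion, Rae)}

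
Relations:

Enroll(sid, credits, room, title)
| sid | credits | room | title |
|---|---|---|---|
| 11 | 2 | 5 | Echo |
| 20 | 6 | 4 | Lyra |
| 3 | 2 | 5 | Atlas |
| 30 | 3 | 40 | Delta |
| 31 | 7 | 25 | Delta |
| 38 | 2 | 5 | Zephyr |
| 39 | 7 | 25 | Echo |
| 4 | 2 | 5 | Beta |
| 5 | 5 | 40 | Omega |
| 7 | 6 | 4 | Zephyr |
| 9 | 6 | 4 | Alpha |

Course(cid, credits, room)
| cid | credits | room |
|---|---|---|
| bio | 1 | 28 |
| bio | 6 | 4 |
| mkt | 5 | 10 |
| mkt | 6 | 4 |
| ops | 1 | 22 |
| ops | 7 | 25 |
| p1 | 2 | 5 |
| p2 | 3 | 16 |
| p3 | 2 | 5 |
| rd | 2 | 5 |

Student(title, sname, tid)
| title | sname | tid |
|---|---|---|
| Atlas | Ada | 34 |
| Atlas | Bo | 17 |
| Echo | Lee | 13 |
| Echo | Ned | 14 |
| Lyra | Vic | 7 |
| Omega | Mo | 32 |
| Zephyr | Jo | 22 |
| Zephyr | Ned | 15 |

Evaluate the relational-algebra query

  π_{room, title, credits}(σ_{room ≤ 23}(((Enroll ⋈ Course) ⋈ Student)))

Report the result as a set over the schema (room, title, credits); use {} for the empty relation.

Joining Enroll and Course on credits, room yields {(11, 2, 5, Echo, p1), (11, 2, 5, Echo, p3), (11, 2, 5, Echo, rd), (20, 6, 4, Lyra, bio), (20, 6, 4, Lyra, mkt), (3, 2, 5, Atlas, p1), (3, 2, 5, Atlas, p3), (3, 2, 5, Atlas, rd), (31, 7, 25, Delta, ops), (38, 2, 5, Zephyr, p1), (38, 2, 5, Zephyr, p3), (38, 2, 5, Zephyr, rd), (39, 7, 25, Echo, ops), (4, 2, 5, Beta, p1), (4, 2, 5, Beta, p3), (4, 2, 5, Beta, rd), (7, 6, 4, Zephyr, bio), (7, 6, 4, Zephyr, mkt), (9, 6, 4, Alpha, bio), (9, 6, 4, Alpha, mkt)}.
Joining (Enroll ⋈ Course) and Student on title yields {(11, 2, 5, Echo, p1, Lee, 13), (11, 2, 5, Echo, p1, Ned, 14), (11, 2, 5, Echo, p3, Lee, 13), (11, 2, 5, Echo, p3, Ned, 14), (11, 2, 5, Echo, rd, Lee, 13), (11, 2, 5, Echo, rd, Ned, 14), (20, 6, 4, Lyra, bio, Vic, 7), (20, 6, 4, Lyra, mkt, Vic, 7), (3, 2, 5, Atlas, p1, Ada, 34), (3, 2, 5, Atlas, p1, Bo, 17), (3, 2, 5, Atlas, p3, Ada, 34), (3, 2, 5, Atlas, p3, Bo, 17), (3, 2, 5, Atlas, rd, Ada, 34), (3, 2, 5, Atlas, rd, Bo, 17), (38, 2, 5, Zephyr, p1, Jo, 22), (38, 2, 5, Zephyr, p1, Ned, 15), (38, 2, 5, Zephyr, p3, Jo, 22), (38, 2, 5, Zephyr, p3, Ned, 15), (38, 2, 5, Zephyr, rd, Jo, 22), (38, 2, 5, Zephyr, rd, Ned, 15), (39, 7, 25, Echo, ops, Lee, 13), (39, 7, 25, Echo, ops, Ned, 14), (7, 6, 4, Zephyr, bio, Jo, 22), (7, 6, 4, Zephyr, bio, Ned, 15), (7, 6, 4, Zephyr, mkt, Jo, 22), (7, 6, 4, Zephyr, mkt, Ned, 15)}.
Selection room ≤ 23: {(11, 2, 5, Echo, p1, Lee, 13), (11, 2, 5, Echo, p1, Ned, 14), (11, 2, 5, Echo, p3, Lee, 13), (11, 2, 5, Echo, p3, Ned, 14), (11, 2, 5, Echo, rd, Lee, 13), (11, 2, 5, Echo, rd, Ned, 14), (20, 6, 4, Lyra, bio, Vic, 7), (20, 6, 4, Lyra, mkt, Vic, 7), (3, 2, 5, Atlas, p1, Ada, 34), (3, 2, 5, Atlas, p1, Bo, 17), (3, 2, 5, Atlas, p3, Ada, 34), (3, 2, 5, Atlas, p3, Bo, 17), (3, 2, 5, Atlas, rd, Ada, 34), (3, 2, 5, Atlas, rd, Bo, 17), (38, 2, 5, Zephyr, p1, Jo, 22), (38, 2, 5, Zephyr, p1, Ned, 15), (38, 2, 5, Zephyr, p3, Jo, 22), (38, 2, 5, Zephyr, p3, Ned, 15), (38, 2, 5, Zephyr, rd, Jo, 22), (38, 2, 5, Zephyr, rd, Ned, 15), (7, 6, 4, Zephyr, bio, Jo, 22), (7, 6, 4, Zephyr, bio, Ned, 15), (7, 6, 4, Zephyr, mkt, Jo, 22), (7, 6, 4, Zephyr, mkt, Ned, 15)}
Keep only column(s) room, title, credits (19 duplicate(s) eliminated): {(4, Lyra, 6), (4, Zephyr, 6), (5, Atlas, 2), (5, Echo, 2), (5, Zephyr, 2)}

{(4, Lyra, 6), (4, Zephyr, 6), (5, Atlas, 2), (5, Echo, 2), (5, Zephyr, 2)}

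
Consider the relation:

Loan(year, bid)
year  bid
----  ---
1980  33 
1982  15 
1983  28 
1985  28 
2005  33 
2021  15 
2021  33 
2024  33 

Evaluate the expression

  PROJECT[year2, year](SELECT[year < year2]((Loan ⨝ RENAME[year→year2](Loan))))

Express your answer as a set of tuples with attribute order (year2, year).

{(1985, 1983), (2005, 1980), (2021, 1980), (2021, 1982), (2021, 2005), (2024, 1980), (2024, 2005), (2024, 2021)}

ρ[year→year2]: schema becomes (year2, bid); tuples unchanged.
Natural join on bid: {(1980, 33, 1980), (1980, 33, 2005), (1980, 33, 2021), (1980, 33, 2024), (1982, 15, 1982), (1982, 15, 2021), (1983, 28, 1983), (1983, 28, 1985), (1985, 28, 1983), (1985, 28, 1985), (2005, 33, 1980), (2005, 33, 2005), (2005, 33, 2021), (2005, 33, 2024), (2021, 15, 1982), (2021, 15, 2021), (2021, 33, 1980), (2021, 33, 2005), (2021, 33, 2021), (2021, 33, 2024), (2024, 33, 1980), (2024, 33, 2005), (2024, 33, 2021), (2024, 33, 2024)}
σ[year < year2]: keep tuples satisfying year < year2 → {(1980, 33, 2005), (1980, 33, 2021), (1980, 33, 2024), (1982, 15, 2021), (1983, 28, 1985), (2005, 33, 2021), (2005, 33, 2024), (2021, 33, 2024)}
π[year2, year]: project onto (year2, year) → {(1985, 1983), (2005, 1980), (2021, 1980), (2021, 1982), (2021, 2005), (2024, 1980), (2024, 2005), (2024, 2021)}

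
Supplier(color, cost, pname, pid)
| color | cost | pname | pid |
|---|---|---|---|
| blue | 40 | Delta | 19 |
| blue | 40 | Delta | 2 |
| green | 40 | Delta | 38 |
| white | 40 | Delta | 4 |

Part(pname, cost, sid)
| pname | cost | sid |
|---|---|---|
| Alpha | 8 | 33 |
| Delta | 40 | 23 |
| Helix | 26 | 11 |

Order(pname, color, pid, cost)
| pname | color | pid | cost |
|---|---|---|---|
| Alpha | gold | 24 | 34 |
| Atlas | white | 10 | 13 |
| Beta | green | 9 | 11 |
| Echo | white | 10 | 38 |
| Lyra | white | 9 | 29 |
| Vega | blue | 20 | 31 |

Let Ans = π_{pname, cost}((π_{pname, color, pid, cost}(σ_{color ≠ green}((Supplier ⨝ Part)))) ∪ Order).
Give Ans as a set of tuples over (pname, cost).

{(Alpha, 34), (Atlas, 13), (Beta, 11), (Delta, 40), (Echo, 38), (Lyra, 29), (Vega, 31)}

Natural join on cost, pname: {(blue, 40, Delta, 19, 23), (blue, 40, Delta, 2, 23), (green, 40, Delta, 38, 23), (white, 40, Delta, 4, 23)}
Apply σ_{color ≠ green}; surviving tuples: {(blue, 40, Delta, 19, 23), (blue, 40, Delta, 2, 23), (white, 40, Delta, 4, 23)}
Keep only column(s) pname, color, pid, cost: {(Delta, blue, 19, 40), (Delta, blue, 2, 40), (Delta, white, 4, 40)}
Set union of the two operands is {(Alpha, gold, 24, 34), (Atlas, white, 10, 13), (Beta, green, 9, 11), (Delta, blue, 19, 40), (Delta, blue, 2, 40), (Delta, white, 4, 40), (Echo, white, 10, 38), (Lyra, white, 9, 29), (Vega, blue, 20, 31)}.
Keep only column(s) pname, cost (2 duplicate(s) eliminated): {(Alpha, 34), (Atlas, 13), (Beta, 11), (Delta, 40), (Echo, 38), (Lyra, 29), (Vega, 31)}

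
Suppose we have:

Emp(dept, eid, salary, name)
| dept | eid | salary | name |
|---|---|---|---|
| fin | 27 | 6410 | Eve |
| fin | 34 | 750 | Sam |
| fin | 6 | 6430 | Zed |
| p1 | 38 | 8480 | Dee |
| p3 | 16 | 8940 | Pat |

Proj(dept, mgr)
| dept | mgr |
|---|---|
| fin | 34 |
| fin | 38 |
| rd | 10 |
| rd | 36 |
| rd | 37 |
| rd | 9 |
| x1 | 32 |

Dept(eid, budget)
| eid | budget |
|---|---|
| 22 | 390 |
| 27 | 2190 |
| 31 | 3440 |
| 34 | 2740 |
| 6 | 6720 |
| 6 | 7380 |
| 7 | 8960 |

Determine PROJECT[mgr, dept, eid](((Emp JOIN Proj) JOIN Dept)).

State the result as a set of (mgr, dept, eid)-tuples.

Natural join on dept: {(fin, 27, 6410, Eve, 34), (fin, 27, 6410, Eve, 38), (fin, 34, 750, Sam, 34), (fin, 34, 750, Sam, 38), (fin, 6, 6430, Zed, 34), (fin, 6, 6430, Zed, 38)}
Natural join on eid: {(fin, 27, 6410, Eve, 34, 2190), (fin, 27, 6410, Eve, 38, 2190), (fin, 34, 750, Sam, 34, 2740), (fin, 34, 750, Sam, 38, 2740), (fin, 6, 6430, Zed, 34, 6720), (fin, 6, 6430, Zed, 34, 7380), (fin, 6, 6430, Zed, 38, 6720), (fin, 6, 6430, Zed, 38, 7380)}
π[mgr, dept, eid]: project onto (mgr, dept, eid) (2 duplicate(s) eliminated) → {(34, fin, 27), (34, fin, 34), (34, fin, 6), (38, fin, 27), (38, fin, 34), (38, fin, 6)}

{(34, fin, 27), (34, fin, 34), (34, fin, 6), (38, fin, 27), (38, fin, 34), (38, fin, 6)}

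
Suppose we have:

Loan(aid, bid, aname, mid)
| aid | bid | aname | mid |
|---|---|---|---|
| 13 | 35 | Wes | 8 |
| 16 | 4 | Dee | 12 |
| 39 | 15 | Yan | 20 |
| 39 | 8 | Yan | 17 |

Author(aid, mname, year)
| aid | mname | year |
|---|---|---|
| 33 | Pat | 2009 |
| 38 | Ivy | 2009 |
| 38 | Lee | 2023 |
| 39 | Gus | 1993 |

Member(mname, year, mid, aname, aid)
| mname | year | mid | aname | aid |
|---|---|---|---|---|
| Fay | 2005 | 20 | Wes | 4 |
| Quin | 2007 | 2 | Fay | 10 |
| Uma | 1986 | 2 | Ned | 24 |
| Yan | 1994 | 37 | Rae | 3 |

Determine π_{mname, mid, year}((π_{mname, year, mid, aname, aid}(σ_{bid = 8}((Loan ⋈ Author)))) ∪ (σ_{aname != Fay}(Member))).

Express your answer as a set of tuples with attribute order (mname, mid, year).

{(Fay, 20, 2005), (Gus, 17, 1993), (Uma, 2, 1986), (Yan, 37, 1994)}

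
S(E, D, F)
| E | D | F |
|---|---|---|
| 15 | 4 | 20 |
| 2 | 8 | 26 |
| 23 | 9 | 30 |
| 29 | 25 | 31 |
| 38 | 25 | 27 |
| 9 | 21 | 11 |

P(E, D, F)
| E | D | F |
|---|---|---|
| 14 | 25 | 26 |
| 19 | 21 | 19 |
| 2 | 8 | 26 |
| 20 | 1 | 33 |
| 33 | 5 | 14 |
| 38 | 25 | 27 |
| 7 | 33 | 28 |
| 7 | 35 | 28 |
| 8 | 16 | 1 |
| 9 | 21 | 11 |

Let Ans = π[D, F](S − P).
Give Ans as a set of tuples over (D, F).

{(25, 31), (4, 20), (9, 30)}

Taking the difference: {(15, 4, 20), (23, 9, 30), (29, 25, 31)}
π_{D, F} gives {(25, 31), (4, 20), (9, 30)}.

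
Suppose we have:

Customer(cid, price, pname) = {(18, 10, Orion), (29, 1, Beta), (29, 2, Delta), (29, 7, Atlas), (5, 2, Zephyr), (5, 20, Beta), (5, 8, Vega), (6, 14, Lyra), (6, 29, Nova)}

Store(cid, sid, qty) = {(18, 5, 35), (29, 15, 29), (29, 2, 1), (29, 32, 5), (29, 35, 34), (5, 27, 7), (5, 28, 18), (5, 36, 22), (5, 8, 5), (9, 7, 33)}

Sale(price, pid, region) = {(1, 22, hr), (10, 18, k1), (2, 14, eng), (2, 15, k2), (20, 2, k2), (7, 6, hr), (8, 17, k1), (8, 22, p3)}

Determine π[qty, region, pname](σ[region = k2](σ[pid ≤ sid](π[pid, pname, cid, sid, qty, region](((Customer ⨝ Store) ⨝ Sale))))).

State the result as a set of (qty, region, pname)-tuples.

{(18, k2, Beta), (18, k2, Zephyr), (22, k2, Beta), (22, k2, Zephyr), (29, k2, Delta), (34, k2, Delta), (5, k2, Beta), (5, k2, Delta), (7, k2, Beta), (7, k2, Zephyr)}

Customer ⋈ Store (natural join on cid): {(18, 10, Orion, 5, 35), (29, 1, Beta, 15, 29), (29, 1, Beta, 2, 1), (29, 1, Beta, 32, 5), (29, 1, Beta, 35, 34), (29, 2, Delta, 15, 29), (29, 2, Delta, 2, 1), (29, 2, Delta, 32, 5), (29, 2, Delta, 35, 34), (29, 7, Atlas, 15, 29), (29, 7, Atlas, 2, 1), (29, 7, Atlas, 32, 5), (29, 7, Atlas, 35, 34), (5, 2, Zephyr, 27, 7), (5, 2, Zephyr, 28, 18), (5, 2, Zephyr, 36, 22), (5, 2, Zephyr, 8, 5), (5, 20, Beta, 27, 7), (5, 20, Beta, 28, 18), (5, 20, Beta, 36, 22), (5, 20, Beta, 8, 5), (5, 8, Vega, 27, 7), (5, 8, Vega, 28, 18), (5, 8, Vega, 36, 22), (5, 8, Vega, 8, 5)}
(Customer ⨝ Store) ⋈ Sale (natural join on price): {(18, 10, Orion, 5, 35, 18, k1), (29, 1, Beta, 15, 29, 22, hr), (29, 1, Beta, 2, 1, 22, hr), (29, 1, Beta, 32, 5, 22, hr), (29, 1, Beta, 35, 34, 22, hr), (29, 2, Delta, 15, 29, 14, eng), (29, 2, Delta, 15, 29, 15, k2), (29, 2, Delta, 2, 1, 14, eng), (29, 2, Delta, 2, 1, 15, k2), (29, 2, Delta, 32, 5, 14, eng), (29, 2, Delta, 32, 5, 15, k2), (29, 2, Delta, 35, 34, 14, eng), (29, 2, Delta, 35, 34, 15, k2), (29, 7, Atlas, 15, 29, 6, hr), (29, 7, Atlas, 2, 1, 6, hr), (29, 7, Atlas, 32, 5, 6, hr), (29, 7, Atlas, 35, 34, 6, hr), (5, 2, Zephyr, 27, 7, 14, eng), (5, 2, Zephyr, 27, 7, 15, k2), (5, 2, Zephyr, 28, 18, 14, eng), (5, 2, Zephyr, 28, 18, 15, k2), (5, 2, Zephyr, 36, 22, 14, eng), (5, 2, Zephyr, 36, 22, 15, k2), (5, 2, Zephyr, 8, 5, 14, eng), (5, 2, Zephyr, 8, 5, 15, k2), (5, 20, Beta, 27, 7, 2, k2), (5, 20, Beta, 28, 18, 2, k2), (5, 20, Beta, 36, 22, 2, k2), (5, 20, Beta, 8, 5, 2, k2), (5, 8, Vega, 27, 7, 17, k1), (5, 8, Vega, 27, 7, 22, p3), (5, 8, Vega, 28, 18, 17, k1), (5, 8, Vega, 28, 18, 22, p3), (5, 8, Vega, 36, 22, 17, k1), (5, 8, Vega, 36, 22, 22, p3), (5, 8, Vega, 8, 5, 17, k1), (5, 8, Vega, 8, 5, 22, p3)}
π_{pid, pname, cid, sid, qty, region} gives {(14, Delta, 29, 15, 29, eng), (14, Delta, 29, 2, 1, eng), (14, Delta, 29, 32, 5, eng), (14, Delta, 29, 35, 34, eng), (14, Zephyr, 5, 27, 7, eng), (14, Zephyr, 5, 28, 18, eng), (14, Zephyr, 5, 36, 22, eng), (14, Zephyr, 5, 8, 5, eng), (15, Delta, 29, 15, 29, k2), (15, Delta, 29, 2, 1, k2), (15, Delta, 29, 32, 5, k2), (15, Delta, 29, 35, 34, k2), (15, Zephyr, 5, 27, 7, k2), (15, Zephyr, 5, 28, 18, k2), (15, Zephyr, 5, 36, 22, k2), (15, Zephyr, 5, 8, 5, k2), (17, Vega, 5, 27, 7, k1), (17, Vega, 5, 28, 18, k1), (17, Vega, 5, 36, 22, k1), (17, Vega, 5, 8, 5, k1), (18, Orion, 18, 5, 35, k1), (2, Beta, 5, 27, 7, k2), (2, Beta, 5, 28, 18, k2), (2, Beta, 5, 36, 22, k2), (2, Beta, 5, 8, 5, k2), (22, Beta, 29, 15, 29, hr), (22, Beta, 29, 2, 1, hr), (22, Beta, 29, 32, 5, hr), (22, Beta, 29, 35, 34, hr), (22, Vega, 5, 27, 7, p3), (22, Vega, 5, 28, 18, p3), (22, Vega, 5, 36, 22, p3), (22, Vega, 5, 8, 5, p3), (6, Atlas, 29, 15, 29, hr), (6, Atlas, 29, 2, 1, hr), (6, Atlas, 29, 32, 5, hr), (6, Atlas, 29, 35, 34, hr)}.
Filtering on pid ≤ sid leaves {(14, Delta, 29, 15, 29, eng), (14, Delta, 29, 32, 5, eng), (14, Delta, 29, 35, 34, eng), (14, Zephyr, 5, 27, 7, eng), (14, Zephyr, 5, 28, 18, eng), (14, Zephyr, 5, 36, 22, eng), (15, Delta, 29, 15, 29, k2), (15, Delta, 29, 32, 5, k2), (15, Delta, 29, 35, 34, k2), (15, Zephyr, 5, 27, 7, k2), (15, Zephyr, 5, 28, 18, k2), (15, Zephyr, 5, 36, 22, k2), (17, Vega, 5, 27, 7, k1), (17, Vega, 5, 28, 18, k1), (17, Vega, 5, 36, 22, k1), (2, Beta, 5, 27, 7, k2), (2, Beta, 5, 28, 18, k2), (2, Beta, 5, 36, 22, k2), (2, Beta, 5, 8, 5, k2), (22, Beta, 29, 32, 5, hr), (22, Beta, 29, 35, 34, hr), (22, Vega, 5, 27, 7, p3), (22, Vega, 5, 28, 18, p3), (22, Vega, 5, 36, 22, p3), (6, Atlas, 29, 15, 29, hr), (6, Atlas, 29, 32, 5, hr), (6, Atlas, 29, 35, 34, hr)}.
Filtering on region = k2 leaves {(15, Delta, 29, 15, 29, k2), (15, Delta, 29, 32, 5, k2), (15, Delta, 29, 35, 34, k2), (15, Zephyr, 5, 27, 7, k2), (15, Zephyr, 5, 28, 18, k2), (15, Zephyr, 5, 36, 22, k2), (2, Beta, 5, 27, 7, k2), (2, Beta, 5, 28, 18, k2), (2, Beta, 5, 36, 22, k2), (2, Beta, 5, 8, 5, k2)}.
π_{qty, region, pname} gives {(18, k2, Beta), (18, k2, Zephyr), (22, k2, Beta), (22, k2, Zephyr), (29, k2, Delta), (34, k2, Delta), (5, k2, Beta), (5, k2, Delta), (7, k2, Beta), (7, k2, Zephyr)}.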